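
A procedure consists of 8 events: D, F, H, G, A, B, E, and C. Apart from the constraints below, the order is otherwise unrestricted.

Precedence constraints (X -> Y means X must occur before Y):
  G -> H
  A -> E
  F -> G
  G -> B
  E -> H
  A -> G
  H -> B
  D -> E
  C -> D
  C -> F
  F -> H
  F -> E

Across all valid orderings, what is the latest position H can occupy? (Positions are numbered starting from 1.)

7

Following the constraints forward from H, its only required successor is B.
With 1 mandatory successor out of 8 events total, the latest slot for H is 8−1 = 7, and it's reachable by doing all non-successors before H.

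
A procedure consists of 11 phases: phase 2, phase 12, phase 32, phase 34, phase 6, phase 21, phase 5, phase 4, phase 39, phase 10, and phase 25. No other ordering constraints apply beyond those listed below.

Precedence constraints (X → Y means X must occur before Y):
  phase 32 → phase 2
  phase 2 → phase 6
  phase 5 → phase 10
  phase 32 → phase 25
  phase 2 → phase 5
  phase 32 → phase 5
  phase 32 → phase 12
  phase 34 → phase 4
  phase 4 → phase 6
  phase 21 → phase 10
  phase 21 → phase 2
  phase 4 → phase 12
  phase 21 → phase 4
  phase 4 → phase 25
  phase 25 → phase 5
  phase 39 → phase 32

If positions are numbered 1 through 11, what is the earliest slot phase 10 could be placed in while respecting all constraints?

9

Working backwards through the constraints from phase 10, its full set of required predecessors is phase 2, phase 32, phase 34, phase 21, phase 5, phase 4, phase 39, phase 25 — 8 of them.
So at minimum 8 phases come before phase 10, putting phase 10 no earlier than position 9. That position is achievable by scheduling exactly those predecessors first.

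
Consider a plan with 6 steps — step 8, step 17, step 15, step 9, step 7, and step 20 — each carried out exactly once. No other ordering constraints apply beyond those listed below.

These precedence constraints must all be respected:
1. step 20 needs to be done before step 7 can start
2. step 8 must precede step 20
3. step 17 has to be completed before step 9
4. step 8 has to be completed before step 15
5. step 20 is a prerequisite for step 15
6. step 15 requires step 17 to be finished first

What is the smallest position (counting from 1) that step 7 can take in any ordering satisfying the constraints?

The steps that are forced before step 7, directly or transitively, are step 8, step 20. That's 2 steps.
With 2 mandatory predecessors, the earliest step 7 can sit is position 2+1 = 3, and placing just those 2 first achieves it.

3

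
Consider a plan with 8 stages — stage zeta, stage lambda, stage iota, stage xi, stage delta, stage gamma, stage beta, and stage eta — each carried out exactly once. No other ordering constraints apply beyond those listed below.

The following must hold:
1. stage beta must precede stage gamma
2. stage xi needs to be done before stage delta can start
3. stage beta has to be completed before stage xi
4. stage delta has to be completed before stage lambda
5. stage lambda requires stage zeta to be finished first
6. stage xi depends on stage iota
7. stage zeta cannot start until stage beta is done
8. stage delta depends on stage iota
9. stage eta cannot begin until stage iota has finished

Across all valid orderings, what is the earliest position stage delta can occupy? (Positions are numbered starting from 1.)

4

Working backwards through the constraints from stage delta, its full set of required predecessors is stage iota, stage xi, stage beta — 3 of them.
So at minimum 3 stages come before stage delta, putting stage delta no earlier than position 4. That position is achievable by scheduling exactly those predecessors first.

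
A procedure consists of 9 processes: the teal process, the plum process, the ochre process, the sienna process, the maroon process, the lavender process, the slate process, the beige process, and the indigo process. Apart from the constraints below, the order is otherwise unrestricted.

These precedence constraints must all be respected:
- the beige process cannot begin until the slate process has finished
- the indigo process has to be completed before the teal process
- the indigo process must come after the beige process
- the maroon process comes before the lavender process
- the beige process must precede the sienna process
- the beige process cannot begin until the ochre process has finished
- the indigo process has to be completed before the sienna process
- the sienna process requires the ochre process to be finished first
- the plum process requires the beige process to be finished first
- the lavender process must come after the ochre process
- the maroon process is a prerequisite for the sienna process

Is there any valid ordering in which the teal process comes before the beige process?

No

Following the beige process → the indigo process → the teal process, the beige process must precede the teal process in every valid ordering.
Hence the teal process can never be scheduled before the beige process.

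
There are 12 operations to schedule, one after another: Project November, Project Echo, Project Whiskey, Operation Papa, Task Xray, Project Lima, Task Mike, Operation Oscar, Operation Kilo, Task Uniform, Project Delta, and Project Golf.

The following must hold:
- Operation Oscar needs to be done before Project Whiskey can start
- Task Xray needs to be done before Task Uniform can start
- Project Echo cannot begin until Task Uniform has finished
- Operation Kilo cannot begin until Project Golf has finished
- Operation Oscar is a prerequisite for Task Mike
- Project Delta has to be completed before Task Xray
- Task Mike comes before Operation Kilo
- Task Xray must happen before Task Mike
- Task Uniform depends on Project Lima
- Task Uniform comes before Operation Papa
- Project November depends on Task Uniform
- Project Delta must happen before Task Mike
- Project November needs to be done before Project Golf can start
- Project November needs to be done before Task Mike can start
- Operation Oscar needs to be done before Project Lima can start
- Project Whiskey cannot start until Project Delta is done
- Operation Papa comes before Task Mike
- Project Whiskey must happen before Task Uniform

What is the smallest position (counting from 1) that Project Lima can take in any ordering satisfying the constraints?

2

Working backwards through the constraints from Project Lima, its only required predecessor is Operation Oscar.
With 1 mandatory predecessor, the earliest Project Lima can sit is position 1+1 = 2, and placing just that one first achieves it.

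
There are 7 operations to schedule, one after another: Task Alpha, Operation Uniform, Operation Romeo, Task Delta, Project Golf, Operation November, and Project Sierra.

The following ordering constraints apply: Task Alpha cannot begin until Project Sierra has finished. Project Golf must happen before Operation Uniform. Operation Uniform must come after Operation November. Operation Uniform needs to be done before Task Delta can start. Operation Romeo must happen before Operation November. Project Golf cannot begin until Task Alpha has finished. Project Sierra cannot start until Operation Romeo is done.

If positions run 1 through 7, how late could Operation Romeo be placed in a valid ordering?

Every operation that must follow Operation Romeo has to come after it. Tracing all chains starting from Operation Romeo, those operations are: Task Alpha, Operation Uniform, Task Delta, Project Golf, Operation November, Project Sierra — 6 in total.
With 6 mandatory successors out of 7 operations total, the latest slot for Operation Romeo is 7−6 = 1, and it's reachable by doing all non-successors before Operation Romeo.

1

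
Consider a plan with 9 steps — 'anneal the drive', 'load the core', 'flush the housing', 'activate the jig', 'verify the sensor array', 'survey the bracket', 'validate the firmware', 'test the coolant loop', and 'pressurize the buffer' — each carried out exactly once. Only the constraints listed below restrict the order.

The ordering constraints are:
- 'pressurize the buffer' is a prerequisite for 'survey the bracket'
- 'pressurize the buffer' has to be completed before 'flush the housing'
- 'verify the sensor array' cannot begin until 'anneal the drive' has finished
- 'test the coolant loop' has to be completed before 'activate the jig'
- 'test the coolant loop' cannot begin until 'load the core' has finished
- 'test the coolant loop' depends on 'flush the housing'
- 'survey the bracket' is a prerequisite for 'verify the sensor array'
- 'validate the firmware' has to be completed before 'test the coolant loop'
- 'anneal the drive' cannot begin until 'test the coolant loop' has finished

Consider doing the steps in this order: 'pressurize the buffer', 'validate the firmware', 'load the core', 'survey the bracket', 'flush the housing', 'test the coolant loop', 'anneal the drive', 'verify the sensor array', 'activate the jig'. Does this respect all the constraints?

Yes

Every stated constraint is respected: 'pressurize the buffer' sits at position 1, ahead of 'flush the housing' at position 5, and each of the other listed pairs likewise has the predecessor earlier in the sequence.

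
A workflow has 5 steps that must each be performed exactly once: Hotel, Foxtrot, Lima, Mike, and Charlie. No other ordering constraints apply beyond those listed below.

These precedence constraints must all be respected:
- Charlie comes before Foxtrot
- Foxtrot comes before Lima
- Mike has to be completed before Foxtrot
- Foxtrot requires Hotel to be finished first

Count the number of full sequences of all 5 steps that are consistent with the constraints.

3 steps have no prerequisites (Hotel, Mike, Charlie), so any of them could come first.
Counting all ways to extend the partial order to a total order gives 6.

6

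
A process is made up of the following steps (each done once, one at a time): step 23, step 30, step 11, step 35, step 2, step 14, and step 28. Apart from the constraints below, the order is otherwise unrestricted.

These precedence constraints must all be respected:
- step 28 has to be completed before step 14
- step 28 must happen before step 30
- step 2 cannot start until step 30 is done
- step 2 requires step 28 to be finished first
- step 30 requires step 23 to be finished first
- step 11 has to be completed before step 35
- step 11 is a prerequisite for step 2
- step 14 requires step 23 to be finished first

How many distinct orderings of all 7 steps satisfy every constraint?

3 steps have no prerequisites (step 23, step 11, step 28), so any of them could come first.
Systematically extending each partial ordering one step at a time and counting, there are 116 complete orderings.

116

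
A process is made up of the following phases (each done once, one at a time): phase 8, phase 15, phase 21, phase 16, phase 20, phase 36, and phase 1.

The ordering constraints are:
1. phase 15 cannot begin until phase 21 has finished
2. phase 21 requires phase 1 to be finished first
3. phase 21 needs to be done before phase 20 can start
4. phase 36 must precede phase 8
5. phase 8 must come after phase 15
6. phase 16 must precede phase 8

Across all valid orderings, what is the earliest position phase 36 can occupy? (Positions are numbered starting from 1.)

Nothing is required before phase 36; it can be the very first phase.

1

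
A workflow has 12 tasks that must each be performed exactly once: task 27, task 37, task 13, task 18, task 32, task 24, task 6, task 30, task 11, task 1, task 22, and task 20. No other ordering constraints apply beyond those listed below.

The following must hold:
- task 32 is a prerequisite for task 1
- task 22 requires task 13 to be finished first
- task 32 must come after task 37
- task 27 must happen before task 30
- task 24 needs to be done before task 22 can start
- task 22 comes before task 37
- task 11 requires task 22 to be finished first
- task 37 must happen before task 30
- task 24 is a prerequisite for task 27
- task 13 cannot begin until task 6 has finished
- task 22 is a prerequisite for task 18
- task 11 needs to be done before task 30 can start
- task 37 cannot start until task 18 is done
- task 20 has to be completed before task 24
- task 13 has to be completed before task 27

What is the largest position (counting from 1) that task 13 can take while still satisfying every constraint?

The tasks that are forced after task 13, directly or by a chain of constraints, are task 27, task 37, task 18, task 32, task 30, task 11, task 1, task 22. That's 8 tasks.
So at least 8 tasks follow task 13, putting task 13 no later than position 4. That position is achievable by scheduling everything else first.

4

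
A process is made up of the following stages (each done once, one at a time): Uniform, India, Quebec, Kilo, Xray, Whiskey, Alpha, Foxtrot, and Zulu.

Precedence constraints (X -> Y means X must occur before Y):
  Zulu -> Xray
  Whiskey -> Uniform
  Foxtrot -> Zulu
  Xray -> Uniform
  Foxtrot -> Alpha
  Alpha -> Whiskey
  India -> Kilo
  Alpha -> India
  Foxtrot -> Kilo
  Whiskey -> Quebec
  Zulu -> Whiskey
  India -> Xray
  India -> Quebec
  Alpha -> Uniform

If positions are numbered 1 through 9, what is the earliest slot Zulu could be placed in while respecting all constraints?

The only stage forced before Zulu (directly or transitively) is Foxtrot.
With 1 mandatory predecessor, the earliest Zulu can sit is position 1+1 = 2, and placing just that one first achieves it.

2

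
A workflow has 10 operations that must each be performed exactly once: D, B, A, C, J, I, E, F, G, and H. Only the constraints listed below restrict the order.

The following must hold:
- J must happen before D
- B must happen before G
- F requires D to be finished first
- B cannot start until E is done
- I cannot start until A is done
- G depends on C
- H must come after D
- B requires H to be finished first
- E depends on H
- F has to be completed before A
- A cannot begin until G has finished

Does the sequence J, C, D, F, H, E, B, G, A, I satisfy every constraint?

Checking each listed constraint against this order: for instance, C is in position 2 and G in position 8, so that constraint holds — and the remaining constraints check out the same way.

Yes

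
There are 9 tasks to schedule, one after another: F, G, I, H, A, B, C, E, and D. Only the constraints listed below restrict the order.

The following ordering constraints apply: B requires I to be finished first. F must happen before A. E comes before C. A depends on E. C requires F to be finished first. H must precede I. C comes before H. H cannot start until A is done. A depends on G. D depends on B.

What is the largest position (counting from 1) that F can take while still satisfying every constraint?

3

The tasks that are forced after F, directly or by a chain of constraints, are I, H, A, B, C, D. That's 6 tasks.
With 6 mandatory successors out of 9 tasks total, the latest slot for F is 9−6 = 3, and it's reachable by doing all non-successors before F.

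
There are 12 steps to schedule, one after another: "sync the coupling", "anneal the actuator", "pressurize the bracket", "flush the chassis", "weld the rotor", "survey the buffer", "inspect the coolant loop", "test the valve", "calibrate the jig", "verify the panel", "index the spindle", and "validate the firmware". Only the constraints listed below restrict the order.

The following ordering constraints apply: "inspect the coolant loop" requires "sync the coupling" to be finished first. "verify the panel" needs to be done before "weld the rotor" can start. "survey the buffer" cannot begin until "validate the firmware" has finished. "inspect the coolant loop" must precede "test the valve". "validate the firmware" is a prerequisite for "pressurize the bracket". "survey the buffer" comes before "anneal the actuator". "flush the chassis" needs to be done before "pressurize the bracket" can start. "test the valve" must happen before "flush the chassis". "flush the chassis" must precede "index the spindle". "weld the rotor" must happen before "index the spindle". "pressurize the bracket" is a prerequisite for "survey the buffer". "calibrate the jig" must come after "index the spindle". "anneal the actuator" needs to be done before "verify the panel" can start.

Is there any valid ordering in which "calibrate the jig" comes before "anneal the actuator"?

No

There is a dependency chain "anneal the actuator" → "verify the panel" → "weld the rotor" → "index the spindle" → "calibrate the jig", so "calibrate the jig" always comes after "anneal the actuator".
Hence "calibrate the jig" can never be scheduled before "anneal the actuator".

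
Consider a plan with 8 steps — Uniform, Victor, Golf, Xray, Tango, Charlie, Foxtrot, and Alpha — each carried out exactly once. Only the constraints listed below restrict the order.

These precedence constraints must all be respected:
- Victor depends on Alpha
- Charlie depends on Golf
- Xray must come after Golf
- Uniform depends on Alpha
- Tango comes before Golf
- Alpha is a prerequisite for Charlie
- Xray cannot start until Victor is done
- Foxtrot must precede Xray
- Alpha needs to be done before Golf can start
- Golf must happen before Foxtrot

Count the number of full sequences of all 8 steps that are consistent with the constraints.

164

The steps with no prerequisites are Tango, Alpha; any of them can be placed first.
Systematically extending each partial ordering one step at a time and counting, there are 164 complete orderings.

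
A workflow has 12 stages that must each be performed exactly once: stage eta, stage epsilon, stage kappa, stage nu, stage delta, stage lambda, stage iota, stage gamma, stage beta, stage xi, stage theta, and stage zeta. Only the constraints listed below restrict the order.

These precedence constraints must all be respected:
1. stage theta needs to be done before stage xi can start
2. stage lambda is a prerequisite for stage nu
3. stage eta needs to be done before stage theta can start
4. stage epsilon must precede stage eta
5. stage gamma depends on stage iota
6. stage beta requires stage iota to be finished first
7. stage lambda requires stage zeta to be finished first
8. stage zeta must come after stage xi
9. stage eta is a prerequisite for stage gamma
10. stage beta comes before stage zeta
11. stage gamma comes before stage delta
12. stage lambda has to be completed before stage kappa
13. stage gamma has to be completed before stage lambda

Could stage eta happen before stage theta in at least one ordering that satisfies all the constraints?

Every valid ordering already has stage eta before stage theta (the constraints require it), so in particular at least one does.

Yes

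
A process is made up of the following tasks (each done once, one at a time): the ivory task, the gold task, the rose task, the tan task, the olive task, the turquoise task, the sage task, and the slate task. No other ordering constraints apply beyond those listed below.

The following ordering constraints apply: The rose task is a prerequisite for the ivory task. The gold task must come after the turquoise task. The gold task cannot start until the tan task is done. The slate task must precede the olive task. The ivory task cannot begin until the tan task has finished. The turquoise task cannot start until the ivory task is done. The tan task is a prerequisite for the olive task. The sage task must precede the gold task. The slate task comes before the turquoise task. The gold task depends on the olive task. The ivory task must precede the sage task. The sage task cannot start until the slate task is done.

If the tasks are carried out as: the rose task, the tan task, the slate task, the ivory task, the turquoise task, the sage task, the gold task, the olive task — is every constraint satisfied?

The sequence places the gold task ahead of the olive task.
But one of the constraints requires the olive task before the gold task, so this ordering violates it.

No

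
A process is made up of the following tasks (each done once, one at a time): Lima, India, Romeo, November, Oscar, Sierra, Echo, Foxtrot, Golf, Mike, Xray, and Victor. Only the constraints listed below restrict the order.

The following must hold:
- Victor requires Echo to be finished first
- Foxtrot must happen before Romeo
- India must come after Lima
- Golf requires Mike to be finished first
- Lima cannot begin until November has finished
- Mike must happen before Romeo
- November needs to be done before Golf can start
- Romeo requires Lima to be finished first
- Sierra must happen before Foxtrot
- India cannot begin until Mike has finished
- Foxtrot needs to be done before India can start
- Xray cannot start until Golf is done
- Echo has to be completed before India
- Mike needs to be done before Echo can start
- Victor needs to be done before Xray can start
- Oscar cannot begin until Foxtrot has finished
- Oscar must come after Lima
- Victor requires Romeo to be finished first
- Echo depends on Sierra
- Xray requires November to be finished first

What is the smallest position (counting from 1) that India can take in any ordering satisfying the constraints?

Every task that must precede India has to come before it. Tracing all chains that end at India, those tasks are: Lima, November, Sierra, Echo, Foxtrot, Mike — 6 in total.
So at minimum 6 tasks come before India, putting India no earlier than position 7. That position is achievable by scheduling exactly those predecessors first.

7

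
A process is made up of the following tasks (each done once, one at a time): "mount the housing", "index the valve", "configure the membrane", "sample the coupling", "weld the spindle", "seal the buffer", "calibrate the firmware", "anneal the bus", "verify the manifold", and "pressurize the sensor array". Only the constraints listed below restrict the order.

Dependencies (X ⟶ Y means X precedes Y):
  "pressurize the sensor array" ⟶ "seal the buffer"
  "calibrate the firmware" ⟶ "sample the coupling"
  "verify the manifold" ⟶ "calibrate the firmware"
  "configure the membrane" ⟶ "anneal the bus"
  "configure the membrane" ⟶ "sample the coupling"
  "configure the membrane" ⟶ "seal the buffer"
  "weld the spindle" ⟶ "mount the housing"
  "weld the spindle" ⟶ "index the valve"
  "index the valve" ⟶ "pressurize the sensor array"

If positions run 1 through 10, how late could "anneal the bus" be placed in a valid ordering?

10

Nothing depends on "anneal the bus", so it can be the final task, position 10.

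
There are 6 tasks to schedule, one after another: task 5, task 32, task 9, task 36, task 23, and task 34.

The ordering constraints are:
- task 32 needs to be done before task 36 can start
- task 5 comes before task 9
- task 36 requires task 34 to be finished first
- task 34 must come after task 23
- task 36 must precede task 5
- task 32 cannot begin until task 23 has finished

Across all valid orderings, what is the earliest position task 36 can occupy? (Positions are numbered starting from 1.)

4

Every task that must precede task 36 has to come before it. Tracing all chains that end at task 36, those tasks are: task 32, task 23, task 34 — 3 in total.
So at minimum 3 tasks come before task 36, putting task 36 no earlier than position 4. That position is achievable by scheduling exactly those predecessors first.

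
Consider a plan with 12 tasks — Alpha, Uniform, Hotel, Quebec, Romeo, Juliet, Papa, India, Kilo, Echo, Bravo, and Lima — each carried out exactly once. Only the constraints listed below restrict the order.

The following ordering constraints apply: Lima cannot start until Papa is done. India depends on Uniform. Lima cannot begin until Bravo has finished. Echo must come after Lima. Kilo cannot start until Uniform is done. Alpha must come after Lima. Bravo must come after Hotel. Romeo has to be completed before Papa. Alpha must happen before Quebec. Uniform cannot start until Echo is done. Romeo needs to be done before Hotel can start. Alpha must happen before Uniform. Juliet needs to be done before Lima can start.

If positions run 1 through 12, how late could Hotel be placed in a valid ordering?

4

Every task that must follow Hotel has to come after it. Tracing all chains starting from Hotel, those tasks are: Alpha, Uniform, Quebec, India, Kilo, Echo, Bravo, Lima — 8 in total.
So at least 8 tasks follow Hotel, putting Hotel no later than position 4. That position is achievable by scheduling everything else first.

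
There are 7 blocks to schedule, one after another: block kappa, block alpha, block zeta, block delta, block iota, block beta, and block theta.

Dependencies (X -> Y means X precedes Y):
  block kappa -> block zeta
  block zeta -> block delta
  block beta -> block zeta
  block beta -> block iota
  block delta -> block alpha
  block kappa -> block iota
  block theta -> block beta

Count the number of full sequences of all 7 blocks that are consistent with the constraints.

12

The blocks with no prerequisites are block kappa, block theta; any of them can be placed first.
Enumerating by repeatedly choosing an available block (one whose prerequisites are all placed) gives 12 distinct complete orderings.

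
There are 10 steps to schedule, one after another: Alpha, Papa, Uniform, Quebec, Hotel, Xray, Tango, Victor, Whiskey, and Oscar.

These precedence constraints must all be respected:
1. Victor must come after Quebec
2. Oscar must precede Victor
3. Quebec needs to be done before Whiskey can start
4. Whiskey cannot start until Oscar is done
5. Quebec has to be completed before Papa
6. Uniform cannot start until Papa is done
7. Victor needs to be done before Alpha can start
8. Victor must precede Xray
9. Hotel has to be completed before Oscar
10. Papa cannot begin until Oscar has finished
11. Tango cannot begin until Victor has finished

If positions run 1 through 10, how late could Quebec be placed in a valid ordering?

3

The steps that are forced after Quebec, directly or by a chain of constraints, are Alpha, Papa, Uniform, Xray, Tango, Victor, Whiskey. That's 7 steps.
With 7 mandatory successors out of 10 steps total, the latest slot for Quebec is 10−7 = 3, and it's reachable by doing all non-successors before Quebec.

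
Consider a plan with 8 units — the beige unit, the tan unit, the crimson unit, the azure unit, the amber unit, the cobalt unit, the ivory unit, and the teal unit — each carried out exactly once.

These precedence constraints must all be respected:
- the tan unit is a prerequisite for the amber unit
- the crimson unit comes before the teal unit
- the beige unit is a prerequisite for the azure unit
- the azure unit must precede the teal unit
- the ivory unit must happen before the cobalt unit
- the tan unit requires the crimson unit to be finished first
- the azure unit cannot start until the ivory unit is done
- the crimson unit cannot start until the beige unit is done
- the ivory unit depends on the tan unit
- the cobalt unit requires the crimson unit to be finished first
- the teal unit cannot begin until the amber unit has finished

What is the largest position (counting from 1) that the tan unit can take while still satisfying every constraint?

The units that are forced after the tan unit, directly or by a chain of constraints, are the azure unit, the amber unit, the cobalt unit, the ivory unit, the teal unit. That's 5 units.
With 5 mandatory successors out of 8 units total, the latest slot for the tan unit is 8−5 = 3, and it's reachable by doing all non-successors before the tan unit.

3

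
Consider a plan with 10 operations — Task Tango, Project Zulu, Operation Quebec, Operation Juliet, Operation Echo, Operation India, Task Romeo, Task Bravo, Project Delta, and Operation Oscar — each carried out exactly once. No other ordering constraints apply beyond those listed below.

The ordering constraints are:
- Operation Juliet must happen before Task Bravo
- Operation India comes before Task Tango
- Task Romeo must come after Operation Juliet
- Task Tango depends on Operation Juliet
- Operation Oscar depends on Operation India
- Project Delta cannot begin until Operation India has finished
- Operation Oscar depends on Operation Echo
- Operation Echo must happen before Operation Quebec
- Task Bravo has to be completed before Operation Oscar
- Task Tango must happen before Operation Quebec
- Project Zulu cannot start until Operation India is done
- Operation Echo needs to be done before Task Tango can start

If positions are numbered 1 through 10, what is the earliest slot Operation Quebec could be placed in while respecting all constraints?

5

Working backwards through the constraints from Operation Quebec, its full set of required predecessors is Task Tango, Operation Juliet, Operation Echo, Operation India — 4 of them.
With 4 mandatory predecessors, the earliest Operation Quebec can sit is position 4+1 = 5, and placing just those 4 first achieves it.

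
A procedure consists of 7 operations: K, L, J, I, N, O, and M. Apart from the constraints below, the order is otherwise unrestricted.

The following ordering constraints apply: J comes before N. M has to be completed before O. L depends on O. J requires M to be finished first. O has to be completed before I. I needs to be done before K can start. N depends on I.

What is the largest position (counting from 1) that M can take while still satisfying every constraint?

Following every chain forward from M, the operations that must come later are K, L, J, I, N, O — 6 of them.
So at least 6 operations follow M, putting M no later than position 1. That position is achievable by scheduling everything else first.

1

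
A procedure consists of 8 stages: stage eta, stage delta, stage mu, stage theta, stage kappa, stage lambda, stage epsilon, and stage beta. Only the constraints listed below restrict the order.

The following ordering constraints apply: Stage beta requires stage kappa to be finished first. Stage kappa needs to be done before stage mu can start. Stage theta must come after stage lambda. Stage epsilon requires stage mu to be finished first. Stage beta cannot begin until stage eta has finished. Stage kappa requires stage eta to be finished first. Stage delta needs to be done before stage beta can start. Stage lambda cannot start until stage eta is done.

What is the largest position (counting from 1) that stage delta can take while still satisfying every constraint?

The only stage forced after stage delta (directly or by a chain) is stage beta.
So at least 1 stage follows stage delta, putting stage delta no later than position 7. That position is achievable by scheduling everything else first.

7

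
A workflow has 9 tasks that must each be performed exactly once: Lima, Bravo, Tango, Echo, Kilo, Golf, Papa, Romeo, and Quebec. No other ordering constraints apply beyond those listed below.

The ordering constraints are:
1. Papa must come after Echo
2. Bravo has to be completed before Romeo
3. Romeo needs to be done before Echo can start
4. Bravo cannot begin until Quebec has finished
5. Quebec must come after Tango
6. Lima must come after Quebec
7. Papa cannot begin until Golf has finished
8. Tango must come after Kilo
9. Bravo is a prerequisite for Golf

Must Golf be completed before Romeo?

Golf and Romeo are not related by any chain of constraints.
There exist valid orderings with Romeo before Golf, so Golf is not required to come first.

No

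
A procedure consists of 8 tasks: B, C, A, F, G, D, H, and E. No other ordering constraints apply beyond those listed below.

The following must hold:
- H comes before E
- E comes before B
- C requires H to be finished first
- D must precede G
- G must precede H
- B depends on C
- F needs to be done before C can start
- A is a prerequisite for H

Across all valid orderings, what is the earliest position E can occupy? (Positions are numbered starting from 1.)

The tasks that are forced before E, directly or transitively, are A, G, D, H. That's 4 tasks.
So at minimum 4 tasks come before E, putting E no earlier than position 5. That position is achievable by scheduling exactly those predecessors first.

5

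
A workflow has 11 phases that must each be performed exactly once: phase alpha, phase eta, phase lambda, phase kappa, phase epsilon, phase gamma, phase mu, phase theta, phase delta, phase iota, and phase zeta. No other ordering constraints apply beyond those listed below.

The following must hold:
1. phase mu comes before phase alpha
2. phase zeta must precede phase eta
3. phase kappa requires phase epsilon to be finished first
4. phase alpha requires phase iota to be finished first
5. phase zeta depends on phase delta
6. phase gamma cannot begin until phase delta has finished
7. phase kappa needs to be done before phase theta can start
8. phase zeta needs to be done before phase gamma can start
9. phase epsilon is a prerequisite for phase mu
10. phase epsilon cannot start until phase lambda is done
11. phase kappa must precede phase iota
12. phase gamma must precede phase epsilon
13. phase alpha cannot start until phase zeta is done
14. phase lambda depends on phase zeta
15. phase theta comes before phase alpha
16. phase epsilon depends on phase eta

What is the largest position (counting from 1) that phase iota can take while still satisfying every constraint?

The only phase forced after phase iota (directly or by a chain) is phase alpha.
So at least 1 phase follows phase iota, putting phase iota no later than position 10. That position is achievable by scheduling everything else first.

10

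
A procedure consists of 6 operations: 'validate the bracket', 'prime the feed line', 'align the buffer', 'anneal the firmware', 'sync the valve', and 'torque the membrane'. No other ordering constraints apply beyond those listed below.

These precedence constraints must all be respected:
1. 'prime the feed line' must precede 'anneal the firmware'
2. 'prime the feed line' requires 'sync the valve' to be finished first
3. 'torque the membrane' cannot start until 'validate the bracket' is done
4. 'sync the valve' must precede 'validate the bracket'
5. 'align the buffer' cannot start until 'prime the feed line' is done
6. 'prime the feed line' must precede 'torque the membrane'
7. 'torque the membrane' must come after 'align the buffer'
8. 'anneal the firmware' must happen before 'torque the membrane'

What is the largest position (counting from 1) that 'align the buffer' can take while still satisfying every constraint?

5

The only operation forced after 'align the buffer' (directly or by a chain) is 'torque the membrane'.
With 1 mandatory successor out of 6 operations total, the latest slot for 'align the buffer' is 6−1 = 5, and it's reachable by doing all non-successors before 'align the buffer'.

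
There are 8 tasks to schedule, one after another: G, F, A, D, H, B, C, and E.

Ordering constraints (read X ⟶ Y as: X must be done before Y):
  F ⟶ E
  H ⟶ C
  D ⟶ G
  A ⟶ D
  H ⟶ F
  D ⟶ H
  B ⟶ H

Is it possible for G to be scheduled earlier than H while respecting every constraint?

Yes

Nothing in the constraints forces H before G — there is no chain from H to G.
That means at least one valid schedule has G before H.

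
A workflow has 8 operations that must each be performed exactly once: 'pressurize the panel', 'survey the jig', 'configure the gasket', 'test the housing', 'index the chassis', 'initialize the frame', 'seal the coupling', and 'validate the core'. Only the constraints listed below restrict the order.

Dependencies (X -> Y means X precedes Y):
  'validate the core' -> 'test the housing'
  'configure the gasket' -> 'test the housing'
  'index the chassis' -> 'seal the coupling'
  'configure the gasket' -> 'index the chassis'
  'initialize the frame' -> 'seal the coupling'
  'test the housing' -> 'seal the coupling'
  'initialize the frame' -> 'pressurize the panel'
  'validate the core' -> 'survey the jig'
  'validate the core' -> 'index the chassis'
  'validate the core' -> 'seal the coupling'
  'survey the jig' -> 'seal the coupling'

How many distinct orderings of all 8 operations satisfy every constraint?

378

The operations with no prerequisites are 'configure the gasket', 'initialize the frame', 'validate the core'; any of them can be placed first.
Systematically extending each partial ordering one operation at a time and counting, there are 378 complete orderings.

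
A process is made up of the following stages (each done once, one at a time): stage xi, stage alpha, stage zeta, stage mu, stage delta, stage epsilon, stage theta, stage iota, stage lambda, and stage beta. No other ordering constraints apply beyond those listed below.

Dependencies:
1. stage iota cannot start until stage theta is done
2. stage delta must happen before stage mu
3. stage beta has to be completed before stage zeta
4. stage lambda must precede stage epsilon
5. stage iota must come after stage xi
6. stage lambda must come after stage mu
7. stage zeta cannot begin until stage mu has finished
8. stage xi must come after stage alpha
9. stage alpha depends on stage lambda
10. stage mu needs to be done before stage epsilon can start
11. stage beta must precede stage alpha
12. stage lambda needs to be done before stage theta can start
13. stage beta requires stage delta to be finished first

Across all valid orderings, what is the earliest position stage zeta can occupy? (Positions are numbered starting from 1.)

4

The stages that are forced before stage zeta, directly or transitively, are stage mu, stage delta, stage beta. That's 3 stages.
With 3 mandatory predecessors, the earliest stage zeta can sit is position 3+1 = 4, and placing just those 3 first achieves it.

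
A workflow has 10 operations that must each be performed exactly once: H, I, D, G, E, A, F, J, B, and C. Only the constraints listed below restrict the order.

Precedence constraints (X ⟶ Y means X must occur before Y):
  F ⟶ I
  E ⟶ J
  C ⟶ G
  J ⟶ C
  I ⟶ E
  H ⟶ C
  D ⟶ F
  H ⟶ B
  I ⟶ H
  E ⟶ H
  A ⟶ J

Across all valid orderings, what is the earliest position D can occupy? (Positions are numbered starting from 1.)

No constraint forces any other operation before D, so it can be placed first.

1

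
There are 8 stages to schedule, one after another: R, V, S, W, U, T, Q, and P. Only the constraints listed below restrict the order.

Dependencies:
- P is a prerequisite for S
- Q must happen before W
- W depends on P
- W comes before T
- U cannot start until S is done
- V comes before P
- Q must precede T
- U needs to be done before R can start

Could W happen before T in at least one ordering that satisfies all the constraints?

Every valid ordering already has W before T (the constraints require it), so in particular at least one does.

Yes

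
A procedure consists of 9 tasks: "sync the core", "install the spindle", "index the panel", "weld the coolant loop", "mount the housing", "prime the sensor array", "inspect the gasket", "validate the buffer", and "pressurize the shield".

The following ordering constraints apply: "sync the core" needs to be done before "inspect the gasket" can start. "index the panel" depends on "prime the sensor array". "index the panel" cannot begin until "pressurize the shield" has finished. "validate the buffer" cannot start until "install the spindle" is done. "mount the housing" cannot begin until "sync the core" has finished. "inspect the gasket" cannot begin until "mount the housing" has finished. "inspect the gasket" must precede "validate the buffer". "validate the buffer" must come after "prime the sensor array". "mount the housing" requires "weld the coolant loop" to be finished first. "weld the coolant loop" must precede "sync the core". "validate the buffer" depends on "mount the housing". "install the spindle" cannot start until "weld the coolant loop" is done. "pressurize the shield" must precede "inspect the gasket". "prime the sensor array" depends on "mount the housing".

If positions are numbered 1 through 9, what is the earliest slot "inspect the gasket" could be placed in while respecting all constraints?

5

Working backwards through the constraints from "inspect the gasket", its full set of required predecessors is "sync the core", "weld the coolant loop", "mount the housing", "pressurize the shield" — 4 of them.
With 4 mandatory predecessors, the earliest "inspect the gasket" can sit is position 4+1 = 5, and placing just those 4 first achieves it.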